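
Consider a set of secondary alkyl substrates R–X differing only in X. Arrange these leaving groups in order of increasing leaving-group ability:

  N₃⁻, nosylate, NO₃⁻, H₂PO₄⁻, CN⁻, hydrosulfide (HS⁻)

CN⁻ < hydrosulfide (HS⁻) < N₃⁻ < H₂PO₄⁻ < NO₃⁻ < nosylate

nosylate: pKₐ(p-O₂NC₆H₄SO₃H) ≈ -3.5
NO₃⁻: pKₐ(HNO₃) ≈ -1.3
H₂PO₄⁻: pKₐ(H₃PO₄) ≈ 2.1 — moderate base; biological leaving group after further activation
N₃⁻: pKₐ(HN₃) ≈ 4.7
hydrosulfide (HS⁻): pKₐ(H₂S) ≈ 7
CN⁻: pKₐ(HCN) ≈ 9.2
Listed from poorest to best leaving group as asked.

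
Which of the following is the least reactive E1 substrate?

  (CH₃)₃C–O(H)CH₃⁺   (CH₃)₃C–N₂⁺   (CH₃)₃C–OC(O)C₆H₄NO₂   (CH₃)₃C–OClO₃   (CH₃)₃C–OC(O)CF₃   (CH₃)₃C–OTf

Identical carbon frameworks mean the comparison reduces to leaving-group quality.
A good leaving group is a weak base: the lower the pKₐ of its conjugate acid, the more readily it departs.
(CH₃)₃C–N₂⁺ loses N₂: no meaningful conjugate acid; N₂ departs as an exceptionally stable neutral molecule
(CH₃)₃C–OTf loses OTf⁻: pKₐ(CF₃SO₃H (triflic acid)) ≈ -14
(CH₃)₃C–OClO₃ loses ClO₄⁻: pKₐ(HClO₄) ≈ -10
(CH₃)₃C–O(H)CH₃⁺ loses R'OH: pKₐ(R'OH₂⁺) ≈ -2.4
(CH₃)₃C–OC(O)CF₃ loses CF₃COO⁻: pKₐ(CF₃COOH) ≈ 0.2
(CH₃)₃C–OC(O)C₆H₄NO₂ loses p-O₂N–C₆H₄–COO⁻: pKₐ(p-nitrobenzoic acid) ≈ 3.4

(CH₃)₃C–OC(O)C₆H₄NO₂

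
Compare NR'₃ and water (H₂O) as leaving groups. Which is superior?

water (H₂O)

water (H₂O) is the better leaving group.
pKₐ(H₃O⁺) ≈ -1.7 versus pKₐ(R'₃NH⁺) ≈ 10.7: water (H₂O) is the much weaker base.
Neutral; leaves from a protonated alcohol (R–OH₂⁺).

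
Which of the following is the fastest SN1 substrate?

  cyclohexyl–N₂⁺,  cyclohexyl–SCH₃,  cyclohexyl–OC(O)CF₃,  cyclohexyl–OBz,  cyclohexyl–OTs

cyclohexyl–N₂⁺

With the same alkyl group throughout, only the leaving group differentiates the rates.
Rank by basicity of the departing species: weakest base leaves most easily.
cyclohexyl–N₂⁺ loses N₂: no meaningful conjugate acid; N₂ departs as an exceptionally stable neutral molecule
cyclohexyl–OTs loses OTs⁻: pKₐ(p-CH₃C₆H₄SO₃H (TsOH)) ≈ -2.8
cyclohexyl–OC(O)CF₃ loses CF₃COO⁻: pKₐ(CF₃COOH) ≈ 0.2
cyclohexyl–OBz loses PhCOO⁻: pKₐ(C₆H₅COOH) ≈ 4.2
cyclohexyl–SCH₃ loses RS⁻: pKₐ(RSH (a thiol)) ≈ 10.5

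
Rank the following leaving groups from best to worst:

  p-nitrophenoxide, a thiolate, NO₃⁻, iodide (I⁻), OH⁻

iodide (I⁻) > NO₃⁻ > p-nitrophenoxide > a thiolate > OH⁻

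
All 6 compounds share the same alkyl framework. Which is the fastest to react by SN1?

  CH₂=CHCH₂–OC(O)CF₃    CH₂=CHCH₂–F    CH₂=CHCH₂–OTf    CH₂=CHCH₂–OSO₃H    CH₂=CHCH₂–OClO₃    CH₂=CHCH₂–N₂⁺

Same R in every case — rank the leaving groups.
Rank by basicity of the departing species: weakest base leaves most easily.
CH₂=CHCH₂–N₂⁺ loses N₂: no meaningful conjugate acid; N₂ departs as an exceptionally stable neutral molecule
CH₂=CHCH₂–OTf loses OTf⁻: pKₐ(CF₃SO₃H (triflic acid)) ≈ -14
CH₂=CHCH₂–OClO₃ loses ClO₄⁻: pKₐ(HClO₄) ≈ -10
CH₂=CHCH₂–OSO₃H loses HSO₄⁻: pKₐ(H₂SO₄) ≈ -3
CH₂=CHCH₂–OC(O)CF₃ loses CF₃COO⁻: pKₐ(CF₃COOH) ≈ 0.2
CH₂=CHCH₂–F loses F⁻: pKₐ(HF) ≈ 3.2

CH₂=CHCH₂–N₂⁺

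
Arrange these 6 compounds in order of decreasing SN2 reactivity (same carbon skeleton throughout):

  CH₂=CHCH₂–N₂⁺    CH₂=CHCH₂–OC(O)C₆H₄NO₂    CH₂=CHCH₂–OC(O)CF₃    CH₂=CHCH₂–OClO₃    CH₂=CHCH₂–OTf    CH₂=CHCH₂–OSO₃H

CH₂=CHCH₂–N₂⁺ > CH₂=CHCH₂–OTf > CH₂=CHCH₂–OClO₃ > CH₂=CHCH₂–OSO₃H > CH₂=CHCH₂–OC(O)CF₃ > CH₂=CHCH₂–OC(O)C₆H₄NO₂

Same R in every case — rank the leaving groups.
The more stable X⁻ (or X) is on its own — i.e. the weaker a base it is — the better a leaving group it makes.
CH₂=CHCH₂–N₂⁺ loses N₂: no meaningful conjugate acid; N₂ departs as an exceptionally stable neutral molecule
CH₂=CHCH₂–OTf loses OTf⁻: pKₐ(CF₃SO₃H (triflic acid)) ≈ -14
CH₂=CHCH₂–OClO₃ loses ClO₄⁻: pKₐ(HClO₄) ≈ -10
CH₂=CHCH₂–OSO₃H loses HSO₄⁻: pKₐ(H₂SO₄) ≈ -3
CH₂=CHCH₂–OC(O)CF₃ loses CF₃COO⁻: pKₐ(CF₃COOH) ≈ 0.2
CH₂=CHCH₂–OC(O)C₆H₄NO₂ loses p-O₂N–C₆H₄–COO⁻: pKₐ(p-nitrobenzoic acid) ≈ 3.4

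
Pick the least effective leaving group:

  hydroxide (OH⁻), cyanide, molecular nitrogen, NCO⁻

Rank by basicity of the departing species: weakest base leaves most easily.
molecular nitrogen: no meaningful conjugate acid; N₂ departs as an exceptionally stable neutral molecule
NCO⁻: pKₐ(HOCN) ≈ 3.5
cyanide: pKₐ(HCN) ≈ 9.2
hydroxide (OH⁻): pKₐ(H₂O) ≈ 15.7

hydroxide (OH⁻)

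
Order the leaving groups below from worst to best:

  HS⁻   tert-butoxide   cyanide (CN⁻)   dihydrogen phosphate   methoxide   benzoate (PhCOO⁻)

tert-butoxide < methoxide < cyanide (CN⁻) < HS⁻ < benzoate (PhCOO⁻) < dihydrogen phosphate

Rank by basicity of the departing species: weakest base leaves most easily.
dihydrogen phosphate: pKₐ(H₃PO₄) ≈ 2.1
benzoate (PhCOO⁻): pKₐ(C₆H₅COOH) ≈ 4.2 — aryl carboxylate
HS⁻: pKₐ(H₂S) ≈ 7
cyanide (CN⁻): pKₐ(HCN) ≈ 9.2
methoxide: pKₐ(CH₃OH) ≈ 15.5 — strong base; alkoxides do not leave unassisted
tert-butoxide: pKₐ(t-BuOH) ≈ 18
The question asks for worst first, so the sequence is read in increasing leaving-group ability.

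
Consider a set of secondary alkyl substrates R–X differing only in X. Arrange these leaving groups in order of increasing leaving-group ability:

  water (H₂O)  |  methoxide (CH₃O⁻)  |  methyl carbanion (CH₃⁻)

The more stable X⁻ (or X) is on its own — i.e. the weaker a base it is — the better a leaving group it makes.
water (H₂O): pKₐ(H₃O⁺) ≈ -1.7
methoxide (CH₃O⁻): pKₐ(CH₃OH) ≈ 15.5
methyl carbanion (CH₃⁻): pKₐ(CH₄) ≈ 48
Listed from poorest to best leaving group as asked.

methyl carbanion (CH₃⁻) < methoxide (CH₃O⁻) < water (H₂O)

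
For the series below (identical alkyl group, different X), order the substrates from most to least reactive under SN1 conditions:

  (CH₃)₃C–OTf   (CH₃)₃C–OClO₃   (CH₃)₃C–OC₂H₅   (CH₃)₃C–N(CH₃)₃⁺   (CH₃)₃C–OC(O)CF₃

With the same alkyl group throughout, only the leaving group differentiates the rates.
Leaving-group ability tracks the stability of the departed species; conjugate-acid pKₐ is the usual yardstick (lower pKₐ → better LG).
(CH₃)₃C–OTf loses OTf⁻: pKₐ(CF₃SO₃H (triflic acid)) ≈ -14
(CH₃)₃C–OClO₃ loses ClO₄⁻: pKₐ(HClO₄) ≈ -10
(CH₃)₃C–OC(O)CF₃ loses CF₃COO⁻: pKₐ(CF₃COOH) ≈ 0.2
(CH₃)₃C–N(CH₃)₃⁺ loses NR'₃: pKₐ(R'₃NH⁺) ≈ 10.7
(CH₃)₃C–OC₂H₅ loses CH₃CH₂O⁻: pKₐ(CH₃CH₂OH) ≈ 16

(CH₃)₃C–OTf > (CH₃)₃C–OClO₃ > (CH₃)₃C–OC(O)CF₃ > (CH₃)₃C–N(CH₃)₃⁺ > (CH₃)₃C–OC₂H₅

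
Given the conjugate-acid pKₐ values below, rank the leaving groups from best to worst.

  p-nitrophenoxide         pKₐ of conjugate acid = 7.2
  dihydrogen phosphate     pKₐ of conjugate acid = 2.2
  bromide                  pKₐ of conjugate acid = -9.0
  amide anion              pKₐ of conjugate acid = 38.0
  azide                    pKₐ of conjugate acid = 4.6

Lower conjugate-acid pKₐ ⇒ weaker base ⇒ better leaving group.
Sorting by the given values: bromide (-9.0), dihydrogen phosphate (2.2), azide (4.6), p-nitrophenoxide (7.2), amide anion (38.0).

bromide > dihydrogen phosphate > azide > p-nitrophenoxide > amide anion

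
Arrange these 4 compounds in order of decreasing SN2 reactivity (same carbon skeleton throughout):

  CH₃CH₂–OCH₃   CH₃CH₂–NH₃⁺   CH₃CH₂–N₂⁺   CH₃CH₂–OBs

With the same alkyl group throughout, only the leaving group differentiates the rates.
A good leaving group is a weak base: the lower the pKₐ of its conjugate acid, the more readily it departs.
CH₃CH₂–N₂⁺ loses N₂: no meaningful conjugate acid; N₂ departs as an exceptionally stable neutral molecule
CH₃CH₂–OBs loses OBs⁻: pKₐ(p-BrC₆H₄SO₃H) ≈ -2.8
CH₃CH₂–NH₃⁺ loses NH₃: pKₐ(NH₄⁺) ≈ 9.2
CH₃CH₂–OCH₃ loses CH₃O⁻: pKₐ(CH₃OH) ≈ 15.5

CH₃CH₂–N₂⁺ > CH₃CH₂–OBs > CH₃CH₂–NH₃⁺ > CH₃CH₂–OCH₃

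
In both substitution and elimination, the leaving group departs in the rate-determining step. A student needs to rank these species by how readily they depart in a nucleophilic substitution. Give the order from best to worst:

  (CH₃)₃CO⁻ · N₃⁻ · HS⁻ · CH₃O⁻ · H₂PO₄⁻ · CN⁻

A good leaving group is a weak base: the lower the pKₐ of its conjugate acid, the more readily it departs.
H₂PO₄⁻: pKₐ(H₃PO₄) ≈ 2.1 — moderate base; biological leaving group after further activation
N₃⁻: pKₐ(HN₃) ≈ 4.7 — linear, resonance-stabilised
HS⁻: pKₐ(H₂S) ≈ 7 — larger and more polarisable than the oxygen analogue
CN⁻: pKₐ(HCN) ≈ 9.2 — sp carbon stabilises the charge somewhat, but still a poor LG
CH₃O⁻: pKₐ(CH₃OH) ≈ 15.5 — strong base; alkoxides do not leave unassisted
(CH₃)₃CO⁻: pKₐ(t-BuOH) ≈ 18

H₂PO₄⁻ > N₃⁻ > HS⁻ > CN⁻ > CH₃O⁻ > (CH₃)₃CO⁻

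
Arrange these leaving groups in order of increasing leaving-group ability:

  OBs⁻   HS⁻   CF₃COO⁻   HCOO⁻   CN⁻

CN⁻ < HS⁻ < HCOO⁻ < CF₃COO⁻ < OBs⁻

The more stable X⁻ (or X) is on its own — i.e. the weaker a base it is — the better a leaving group it makes.
OBs⁻: pKₐ(p-BrC₆H₄SO₃H) ≈ -2.8
CF₃COO⁻: pKₐ(CF₃COOH) ≈ 0.2
HCOO⁻: pKₐ(HCOOH) ≈ 3.8
HS⁻: pKₐ(H₂S) ≈ 7
CN⁻: pKₐ(HCN) ≈ 9.2
The question asks for worst first, so the sequence is read in increasing leaving-group ability.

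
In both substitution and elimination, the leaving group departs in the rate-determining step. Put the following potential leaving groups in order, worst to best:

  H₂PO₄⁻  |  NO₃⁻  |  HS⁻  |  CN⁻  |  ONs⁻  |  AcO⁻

Rank by basicity of the departing species: weakest base leaves most easily.
ONs⁻: pKₐ(p-O₂NC₆H₄SO₃H) ≈ -3.5 — p-nitro group further stabilises the sulfonate
NO₃⁻: pKₐ(HNO₃) ≈ -1.3 — resonance-delocalised over three oxygens
H₂PO₄⁻: pKₐ(H₃PO₄) ≈ 2.1 — moderate base; biological leaving group after further activation
AcO⁻: pKₐ(CH₃COOH) ≈ 4.8
HS⁻: pKₐ(H₂S) ≈ 7
CN⁻: pKₐ(HCN) ≈ 9.2 — sp carbon stabilises the charge somewhat, but still a poor LG
Listed from poorest to best leaving group as asked.

CN⁻ < HS⁻ < AcO⁻ < H₂PO₄⁻ < NO₃⁻ < ONs⁻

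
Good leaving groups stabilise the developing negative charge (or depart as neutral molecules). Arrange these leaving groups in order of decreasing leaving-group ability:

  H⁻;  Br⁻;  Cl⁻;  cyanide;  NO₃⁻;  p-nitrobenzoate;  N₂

Rank by basicity of the departing species: weakest base leaves most easily.
N₂: no meaningful conjugate acid; N₂ departs as an exceptionally stable neutral molecule
Br⁻: pKₐ(HBr) ≈ -9
Cl⁻: pKₐ(HCl) ≈ -7
NO₃⁻: pKₐ(HNO₃) ≈ -1.3
p-nitrobenzoate: pKₐ(p-nitrobenzoic acid) ≈ 3.4
cyanide: pKₐ(HCN) ≈ 9.2
H⁻: pKₐ(H₂) ≈ 36

N₂ > Br⁻ > Cl⁻ > NO₃⁻ > p-nitrobenzoate > cyanide > H⁻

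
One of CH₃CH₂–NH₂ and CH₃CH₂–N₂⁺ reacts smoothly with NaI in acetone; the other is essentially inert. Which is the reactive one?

From CH₃CH₂–NH₂ the departing group would be NH₂⁻ (pKₐ(NH₃) ≈ 38). Extremely strong base; never a leaving group.
From CH₃CH₂–N₂⁺ the leaving group is N₂ (no meaningful conjugate acid; N₂ departs as an exceptionally stable neutral molecule).
(In practice CH₃CH₂–N₂⁺ is made from CH₃CH₂–NH₂ by diazotisation (NaNO₂ / HCl, 0 °C), generating a diazonium salt that expels N₂.)

CH₃CH₂–N₂⁺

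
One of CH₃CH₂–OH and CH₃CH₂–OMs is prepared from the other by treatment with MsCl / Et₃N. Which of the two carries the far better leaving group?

CH₃CH₂–OMs

From CH₃CH₂–OH the departing group would be OH⁻ (pKₐ(H₂O) ≈ 15.7). Strong base; essentially never leaves without prior activation.
From CH₃CH₂–OMs the leaving group is OMs⁻ (pKₐ(CH₃SO₃H (MsOH)) ≈ -1.9). Resonance-delocalised alkanesulfonate.
Treatment with MsCl / Et₃N works by converting the hydroxyl into a mesylate, making CH₃CH₂–OMs enormously more reactive.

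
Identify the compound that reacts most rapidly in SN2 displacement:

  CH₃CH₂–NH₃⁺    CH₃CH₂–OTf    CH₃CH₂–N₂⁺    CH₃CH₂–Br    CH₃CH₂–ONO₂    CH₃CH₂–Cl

CH₃CH₂–N₂⁺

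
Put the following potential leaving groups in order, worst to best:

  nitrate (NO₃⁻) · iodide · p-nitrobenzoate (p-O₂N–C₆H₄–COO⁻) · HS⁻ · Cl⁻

HS⁻ < p-nitrobenzoate (p-O₂N–C₆H₄–COO⁻) < nitrate (NO₃⁻) < Cl⁻ < iodide

iodide: pKₐ(HI) ≈ -10
Cl⁻: pKₐ(HCl) ≈ -7
nitrate (NO₃⁻): pKₐ(HNO₃) ≈ -1.3
p-nitrobenzoate (p-O₂N–C₆H₄–COO⁻): pKₐ(p-nitrobenzoic acid) ≈ 3.4
HS⁻: pKₐ(H₂S) ≈ 7
Listed from poorest to best leaving group as asked.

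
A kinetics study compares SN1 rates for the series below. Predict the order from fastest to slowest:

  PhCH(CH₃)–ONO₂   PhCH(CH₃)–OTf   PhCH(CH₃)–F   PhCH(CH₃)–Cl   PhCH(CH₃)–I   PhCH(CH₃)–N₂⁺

With the same alkyl group throughout, only the leaving group differentiates the rates.
The more stable X⁻ (or X) is on its own — i.e. the weaker a base it is — the better a leaving group it makes.
PhCH(CH₃)–N₂⁺ loses N₂: no meaningful conjugate acid; N₂ departs as an exceptionally stable neutral molecule
PhCH(CH₃)–OTf loses OTf⁻: pKₐ(CF₃SO₃H (triflic acid)) ≈ -14
PhCH(CH₃)–I loses I⁻: pKₐ(HI) ≈ -10
PhCH(CH₃)–Cl loses Cl⁻: pKₐ(HCl) ≈ -7
PhCH(CH₃)–ONO₂ loses NO₃⁻: pKₐ(HNO₃) ≈ -1.3
PhCH(CH₃)–F loses F⁻: pKₐ(HF) ≈ 3.2

PhCH(CH₃)–N₂⁺ > PhCH(CH₃)–OTf > PhCH(CH₃)–I > PhCH(CH₃)–Cl > PhCH(CH₃)–ONO₂ > PhCH(CH₃)–F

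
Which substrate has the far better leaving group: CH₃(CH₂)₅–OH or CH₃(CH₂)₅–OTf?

CH₃(CH₂)₅–OTf

From CH₃(CH₂)₅–OH the departing group would be OH⁻ (pKₐ(H₂O) ≈ 15.7). Strong base; essentially never leaves without prior activation.
From CH₃(CH₂)₅–OTf the leaving group is OTf⁻ (pKₐ(CF₃SO₃H (triflic acid)) ≈ -14). Charge spread over three oxygens and a CF₃ group; the premier leaving group in synthesis.
(In practice CH₃(CH₂)₅–OTf is made from CH₃(CH₂)₅–OH by treatment with Tf₂O / 2,6-lutidine, converting the hydroxyl into a triflate.)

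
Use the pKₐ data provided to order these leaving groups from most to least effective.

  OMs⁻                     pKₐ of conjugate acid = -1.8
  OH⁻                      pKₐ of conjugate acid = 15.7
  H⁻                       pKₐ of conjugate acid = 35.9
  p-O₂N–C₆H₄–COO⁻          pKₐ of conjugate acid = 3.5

Lower conjugate-acid pKₐ ⇒ weaker base ⇒ better leaving group.
Sorting by the given values: OMs⁻ (-1.8), p-O₂N–C₆H₄–COO⁻ (3.5), OH⁻ (15.7), H⁻ (35.9).

OMs⁻ > p-O₂N–C₆H₄–COO⁻ > OH⁻ > H⁻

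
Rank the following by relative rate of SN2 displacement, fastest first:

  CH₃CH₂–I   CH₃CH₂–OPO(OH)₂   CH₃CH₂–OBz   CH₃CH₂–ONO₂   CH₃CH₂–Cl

Same R in every case — rank the leaving groups.
The more stable X⁻ (or X) is on its own — i.e. the weaker a base it is — the better a leaving group it makes.
CH₃CH₂–I loses I⁻: pKₐ(HI) ≈ -10
CH₃CH₂–Cl loses Cl⁻: pKₐ(HCl) ≈ -7
CH₃CH₂–ONO₂ loses NO₃⁻: pKₐ(HNO₃) ≈ -1.3
CH₃CH₂–OPO(OH)₂ loses H₂PO₄⁻: pKₐ(H₃PO₄) ≈ 2.1
CH₃CH₂–OBz loses PhCOO⁻: pKₐ(C₆H₅COOH) ≈ 4.2

CH₃CH₂–I > CH₃CH₂–Cl > CH₃CH₂–ONO₂ > CH₃CH₂–OPO(OH)₂ > CH₃CH₂–OBz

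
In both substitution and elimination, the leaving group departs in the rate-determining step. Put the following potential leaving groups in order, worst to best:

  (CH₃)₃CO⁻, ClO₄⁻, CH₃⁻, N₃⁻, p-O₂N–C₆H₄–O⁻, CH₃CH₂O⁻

A good leaving group is a weak base: the lower the pKₐ of its conjugate acid, the more readily it departs.
ClO₄⁻: pKₐ(HClO₄) ≈ -10
N₃⁻: pKₐ(HN₃) ≈ 4.7
p-O₂N–C₆H₄–O⁻: pKₐ(p-nitrophenol) ≈ 7.2
CH₃CH₂O⁻: pKₐ(CH₃CH₂OH) ≈ 16
(CH₃)₃CO⁻: pKₐ(t-BuOH) ≈ 18
CH₃⁻: pKₐ(CH₄) ≈ 48
Reversing gives the worst-to-best order requested.

CH₃⁻ < (CH₃)₃CO⁻ < CH₃CH₂O⁻ < p-O₂N–C₆H₄–O⁻ < N₃⁻ < ClO₄⁻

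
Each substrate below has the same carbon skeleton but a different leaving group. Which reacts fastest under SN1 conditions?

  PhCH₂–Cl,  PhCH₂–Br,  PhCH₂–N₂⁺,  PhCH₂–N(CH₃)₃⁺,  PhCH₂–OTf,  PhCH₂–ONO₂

PhCH₂–N₂⁺

Same R in every case — rank the leaving groups.
Rank by basicity of the departing species: weakest base leaves most easily.
PhCH₂–N₂⁺ loses N₂: no meaningful conjugate acid; N₂ departs as an exceptionally stable neutral molecule
PhCH₂–OTf loses OTf⁻: pKₐ(CF₃SO₃H (triflic acid)) ≈ -14
PhCH₂–Br loses Br⁻: pKₐ(HBr) ≈ -9
PhCH₂–Cl loses Cl⁻: pKₐ(HCl) ≈ -7
PhCH₂–ONO₂ loses NO₃⁻: pKₐ(HNO₃) ≈ -1.3
PhCH₂–N(CH₃)₃⁺ loses NR'₃: pKₐ(R'₃NH⁺) ≈ 10.7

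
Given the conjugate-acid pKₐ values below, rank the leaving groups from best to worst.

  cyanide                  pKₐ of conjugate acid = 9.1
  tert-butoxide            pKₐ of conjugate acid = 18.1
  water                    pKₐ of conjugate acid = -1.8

Lower conjugate-acid pKₐ ⇒ weaker base ⇒ better leaving group.
Sorting by the given values: water (-1.8), cyanide (9.1), tert-butoxide (18.1).

water > cyanide > tert-butoxide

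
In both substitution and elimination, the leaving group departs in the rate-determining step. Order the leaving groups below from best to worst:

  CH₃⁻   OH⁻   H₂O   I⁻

I⁻: pKₐ(HI) ≈ -10 — large, highly polarisable; very weak base
H₂O: pKₐ(H₃O⁺) ≈ -1.7 — neutral; leaves from a protonated alcohol (R–OH₂⁺)
OH⁻: pKₐ(H₂O) ≈ 15.7
CH₃⁻: pKₐ(CH₄) ≈ 48 — unstabilised carbanion; the worst conceivable leaving group

I⁻ > H₂O > OH⁻ > CH₃⁻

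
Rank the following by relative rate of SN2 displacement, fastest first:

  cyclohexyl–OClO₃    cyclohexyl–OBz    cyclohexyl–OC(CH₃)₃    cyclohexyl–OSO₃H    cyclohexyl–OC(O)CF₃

cyclohexyl–OClO₃ > cyclohexyl–OSO₃H > cyclohexyl–OC(O)CF₃ > cyclohexyl–OBz > cyclohexyl–OC(CH₃)₃

With the same alkyl group throughout, only the leaving group differentiates the rates.
Leaving-group ability tracks the stability of the departed species; conjugate-acid pKₐ is the usual yardstick (lower pKₐ → better LG).
cyclohexyl–OClO₃ loses ClO₄⁻: pKₐ(HClO₄) ≈ -10
cyclohexyl–OSO₃H loses HSO₄⁻: pKₐ(H₂SO₄) ≈ -3
cyclohexyl–OC(O)CF₃ loses CF₃COO⁻: pKₐ(CF₃COOH) ≈ 0.2
cyclohexyl–OBz loses PhCOO⁻: pKₐ(C₆H₅COOH) ≈ 4.2
cyclohexyl–OC(CH₃)₃ loses (CH₃)₃CO⁻: pKₐ(t-BuOH) ≈ 18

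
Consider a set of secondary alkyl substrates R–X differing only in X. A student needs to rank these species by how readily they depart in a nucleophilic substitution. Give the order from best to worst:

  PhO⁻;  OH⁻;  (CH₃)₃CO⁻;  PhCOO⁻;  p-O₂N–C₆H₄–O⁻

PhCOO⁻ > p-O₂N–C₆H₄–O⁻ > PhO⁻ > OH⁻ > (CH₃)₃CO⁻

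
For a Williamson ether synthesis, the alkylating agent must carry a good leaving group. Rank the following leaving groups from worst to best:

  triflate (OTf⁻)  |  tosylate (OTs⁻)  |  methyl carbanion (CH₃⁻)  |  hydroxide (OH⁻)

A good leaving group is a weak base: the lower the pKₐ of its conjugate acid, the more readily it departs.
triflate (OTf⁻): pKₐ(CF₃SO₃H (triflic acid)) ≈ -14
tosylate (OTs⁻): pKₐ(p-CH₃C₆H₄SO₃H (TsOH)) ≈ -2.8
hydroxide (OH⁻): pKₐ(H₂O) ≈ 15.7
methyl carbanion (CH₃⁻): pKₐ(CH₄) ≈ 48
Listed from poorest to best leaving group as asked.

methyl carbanion (CH₃⁻) < hydroxide (OH⁻) < tosylate (OTs⁻) < triflate (OTf⁻)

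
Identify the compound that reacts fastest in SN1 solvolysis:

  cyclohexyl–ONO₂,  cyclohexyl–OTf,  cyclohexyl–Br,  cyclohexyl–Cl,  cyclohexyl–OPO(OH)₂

cyclohexyl–OTf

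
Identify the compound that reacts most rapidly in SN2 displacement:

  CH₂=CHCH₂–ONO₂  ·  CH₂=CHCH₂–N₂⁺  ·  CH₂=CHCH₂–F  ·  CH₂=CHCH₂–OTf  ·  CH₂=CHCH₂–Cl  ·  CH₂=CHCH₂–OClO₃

CH₂=CHCH₂–N₂⁺

The skeletons are identical, so relative rate is governed entirely by leaving-group ability.
Leaving-group ability tracks the stability of the departed species; conjugate-acid pKₐ is the usual yardstick (lower pKₐ → better LG).
CH₂=CHCH₂–N₂⁺ loses N₂: no meaningful conjugate acid; N₂ departs as an exceptionally stable neutral molecule
CH₂=CHCH₂–OTf loses OTf⁻: pKₐ(CF₃SO₃H (triflic acid)) ≈ -14
CH₂=CHCH₂–OClO₃ loses ClO₄⁻: pKₐ(HClO₄) ≈ -10
CH₂=CHCH₂–Cl loses Cl⁻: pKₐ(HCl) ≈ -7
CH₂=CHCH₂–ONO₂ loses NO₃⁻: pKₐ(HNO₃) ≈ -1.3
CH₂=CHCH₂–F loses F⁻: pKₐ(HF) ≈ 3.2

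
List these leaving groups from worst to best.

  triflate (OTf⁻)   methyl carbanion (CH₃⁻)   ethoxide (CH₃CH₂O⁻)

methyl carbanion (CH₃⁻) < ethoxide (CH₃CH₂O⁻) < triflate (OTf⁻)

Rank by basicity of the departing species: weakest base leaves most easily.
triflate (OTf⁻): pKₐ(CF₃SO₃H (triflic acid)) ≈ -14
ethoxide (CH₃CH₂O⁻): pKₐ(CH₃CH₂OH) ≈ 16
methyl carbanion (CH₃⁻): pKₐ(CH₄) ≈ 48
Listed from poorest to best leaving group as asked.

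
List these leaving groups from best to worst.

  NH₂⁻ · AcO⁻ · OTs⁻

The more stable X⁻ (or X) is on its own — i.e. the weaker a base it is — the better a leaving group it makes.
OTs⁻: pKₐ(p-CH₃C₆H₄SO₃H (TsOH)) ≈ -2.8 — resonance-delocalised arenesulfonate
AcO⁻: pKₐ(CH₃COOH) ≈ 4.8
NH₂⁻: pKₐ(NH₃) ≈ 38 — extremely strong base; never a leaving group

OTs⁻ > AcO⁻ > NH₂⁻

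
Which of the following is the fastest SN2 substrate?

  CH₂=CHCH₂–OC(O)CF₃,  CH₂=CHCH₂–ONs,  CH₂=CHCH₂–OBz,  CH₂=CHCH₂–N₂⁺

CH₂=CHCH₂–N₂⁺

Same R in every case — rank the leaving groups.
A good leaving group is a weak base: the lower the pKₐ of its conjugate acid, the more readily it departs.
CH₂=CHCH₂–N₂⁺ loses N₂: no meaningful conjugate acid; N₂ departs as an exceptionally stable neutral molecule
CH₂=CHCH₂–ONs loses ONs⁻: pKₐ(p-O₂NC₆H₄SO₃H) ≈ -3.5
CH₂=CHCH₂–OC(O)CF₃ loses CF₃COO⁻: pKₐ(CF₃COOH) ≈ 0.2
CH₂=CHCH₂–OBz loses PhCOO⁻: pKₐ(C₆H₅COOH) ≈ 4.2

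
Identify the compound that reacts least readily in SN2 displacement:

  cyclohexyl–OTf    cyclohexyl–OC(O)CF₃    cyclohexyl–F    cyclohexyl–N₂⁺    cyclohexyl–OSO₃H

The skeletons are identical, so relative rate is governed entirely by leaving-group ability.
Rank by basicity of the departing species: weakest base leaves most easily.
cyclohexyl–N₂⁺ loses N₂: no meaningful conjugate acid; N₂ departs as an exceptionally stable neutral molecule
cyclohexyl–OTf loses OTf⁻: pKₐ(CF₃SO₃H (triflic acid)) ≈ -14
cyclohexyl–OSO₃H loses HSO₄⁻: pKₐ(H₂SO₄) ≈ -3
cyclohexyl–OC(O)CF₃ loses CF₃COO⁻: pKₐ(CF₃COOH) ≈ 0.2
cyclohexyl–F loses F⁻: pKₐ(HF) ≈ 3.2

cyclohexyl–F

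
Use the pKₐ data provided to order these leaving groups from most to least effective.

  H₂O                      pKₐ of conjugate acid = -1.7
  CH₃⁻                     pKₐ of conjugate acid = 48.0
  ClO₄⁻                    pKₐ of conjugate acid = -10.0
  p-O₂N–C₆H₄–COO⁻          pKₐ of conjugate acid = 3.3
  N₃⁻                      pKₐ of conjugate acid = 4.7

ClO₄⁻ > H₂O > p-O₂N–C₆H₄–COO⁻ > N₃⁻ > CH₃⁻

Lower conjugate-acid pKₐ ⇒ weaker base ⇒ better leaving group.
Sorting by the given values: ClO₄⁻ (-10.0), H₂O (-1.7), p-O₂N–C₆H₄–COO⁻ (3.3), N₃⁻ (4.7), CH₃⁻ (48.0).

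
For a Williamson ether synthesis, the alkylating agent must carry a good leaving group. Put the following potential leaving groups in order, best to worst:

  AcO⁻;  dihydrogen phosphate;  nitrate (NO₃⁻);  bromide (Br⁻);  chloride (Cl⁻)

The more stable X⁻ (or X) is on its own — i.e. the weaker a base it is — the better a leaving group it makes.
bromide (Br⁻): pKₐ(HBr) ≈ -9
chloride (Cl⁻): pKₐ(HCl) ≈ -7
nitrate (NO₃⁻): pKₐ(HNO₃) ≈ -1.3 — resonance-delocalised over three oxygens
dihydrogen phosphate: pKₐ(H₃PO₄) ≈ 2.1 — moderate base; biological leaving group after further activation
AcO⁻: pKₐ(CH₃COOH) ≈ 4.8 — resonance-stabilised but still a weak base

bromide (Br⁻) > chloride (Cl⁻) > nitrate (NO₃⁻) > dihydrogen phosphate > AcO⁻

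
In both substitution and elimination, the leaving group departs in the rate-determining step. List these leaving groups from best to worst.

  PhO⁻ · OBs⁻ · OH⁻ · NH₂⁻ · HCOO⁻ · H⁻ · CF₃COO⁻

The more stable X⁻ (or X) is on its own — i.e. the weaker a base it is — the better a leaving group it makes.
OBs⁻: pKₐ(p-BrC₆H₄SO₃H) ≈ -2.8 — arenesulfonate with a p-bromo substituent
CF₃COO⁻: pKₐ(CF₃COOH) ≈ 0.2 — strongly electron-withdrawing CF₃ stabilises the carboxylate
HCOO⁻: pKₐ(HCOOH) ≈ 3.8 — resonance-stabilised carboxylate
PhO⁻: pKₐ(C₆H₅OH (phenol)) ≈ 10 — resonance into the ring helps, but still a poor LG
OH⁻: pKₐ(H₂O) ≈ 15.7 — strong base; essentially never leaves without prior activation
H⁻: pKₐ(H₂) ≈ 36
NH₂⁻: pKₐ(NH₃) ≈ 38 — extremely strong base; never a leaving group

OBs⁻ > CF₃COO⁻ > HCOO⁻ > PhO⁻ > OH⁻ > H⁻ > NH₂⁻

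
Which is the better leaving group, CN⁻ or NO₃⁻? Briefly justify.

NO₃⁻

NO₃⁻ is the better leaving group.
pKₐ(HNO₃) ≈ -1.3 versus pKₐ(HCN) ≈ 9.2: NO₃⁻ is the much weaker base.
Resonance-delocalised over three oxygens.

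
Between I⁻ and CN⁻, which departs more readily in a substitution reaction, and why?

I⁻ is the better leaving group.
pKₐ(HI) ≈ -10 versus pKₐ(HCN) ≈ 9.2: I⁻ is the much weaker base.
Large, highly polarisable; very weak base.

I⁻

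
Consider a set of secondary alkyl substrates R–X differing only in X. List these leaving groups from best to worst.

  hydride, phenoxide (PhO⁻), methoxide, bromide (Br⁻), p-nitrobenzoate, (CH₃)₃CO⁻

bromide (Br⁻) > p-nitrobenzoate > phenoxide (PhO⁻) > methoxide > (CH₃)₃CO⁻ > hydride

A good leaving group is a weak base: the lower the pKₐ of its conjugate acid, the more readily it departs.
bromide (Br⁻): pKₐ(HBr) ≈ -9
p-nitrobenzoate: pKₐ(p-nitrobenzoic acid) ≈ 3.4
phenoxide (PhO⁻): pKₐ(C₆H₅OH (phenol)) ≈ 10
methoxide: pKₐ(CH₃OH) ≈ 15.5
(CH₃)₃CO⁻: pKₐ(t-BuOH) ≈ 18
hydride: pKₐ(H₂) ≈ 36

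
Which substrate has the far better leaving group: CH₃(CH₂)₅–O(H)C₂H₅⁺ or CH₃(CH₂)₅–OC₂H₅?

CH₃(CH₂)₅–O(H)C₂H₅⁺

From CH₃(CH₂)₅–OC₂H₅ the departing group would be CH₃CH₂O⁻ (pKₐ(CH₃CH₂OH) ≈ 16). Strong base; alkoxides do not leave unassisted.
From CH₃(CH₂)₅–O(H)C₂H₅⁺ the leaving group is R'OH (pKₐ(R'OH₂⁺) ≈ -2.4). Neutral; leaves from a protonated ether (an oxonium ion, R–O(H)R'⁺).
(In practice CH₃(CH₂)₅–O(H)C₂H₅⁺ is made from CH₃(CH₂)₅–OC₂H₅ by protonation with concentrated HBr, allowing neutral ethanol, rather than ethoxide, to depart.)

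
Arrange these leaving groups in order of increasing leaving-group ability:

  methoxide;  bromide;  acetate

methoxide < acetate < bromide

bromide: pKₐ(HBr) ≈ -9 — weak base; good leaving group
acetate: pKₐ(CH₃COOH) ≈ 4.8
methoxide: pKₐ(CH₃OH) ≈ 15.5 — strong base; alkoxides do not leave unassisted
The question asks for worst first, so the sequence is read in increasing leaving-group ability.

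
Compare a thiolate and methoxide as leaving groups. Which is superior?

a thiolate is the better leaving group.
pKₐ(RSH (a thiol)) ≈ 10.5 versus pKₐ(CH₃OH) ≈ 15.5: a thiolate is the much weaker base.
Moderately basic; rarely leaves without activation.

a thiolate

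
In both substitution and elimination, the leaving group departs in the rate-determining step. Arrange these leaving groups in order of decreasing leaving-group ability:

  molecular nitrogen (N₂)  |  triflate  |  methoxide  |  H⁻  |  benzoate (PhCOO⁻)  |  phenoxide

molecular nitrogen (N₂) > triflate > benzoate (PhCOO⁻) > phenoxide > methoxide > H⁻

A good leaving group is a weak base: the lower the pKₐ of its conjugate acid, the more readily it departs.
molecular nitrogen (N₂): no meaningful conjugate acid; N₂ departs as an exceptionally stable neutral molecule
triflate: pKₐ(CF₃SO₃H (triflic acid)) ≈ -14
benzoate (PhCOO⁻): pKₐ(C₆H₅COOH) ≈ 4.2
phenoxide: pKₐ(C₆H₅OH (phenol)) ≈ 10
methoxide: pKₐ(CH₃OH) ≈ 15.5
H⁻: pKₐ(H₂) ≈ 36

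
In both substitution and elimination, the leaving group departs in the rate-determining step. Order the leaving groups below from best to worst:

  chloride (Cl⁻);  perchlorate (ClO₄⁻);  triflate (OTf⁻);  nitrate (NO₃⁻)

A good leaving group is a weak base: the lower the pKₐ of its conjugate acid, the more readily it departs.
triflate (OTf⁻): pKₐ(CF₃SO₃H (triflic acid)) ≈ -14
perchlorate (ClO₄⁻): pKₐ(HClO₄) ≈ -10 — extremely weak base; rarely used for safety reasons
chloride (Cl⁻): pKₐ(HCl) ≈ -7 — moderately weak base
nitrate (NO₃⁻): pKₐ(HNO₃) ≈ -1.3

triflate (OTf⁻) > perchlorate (ClO₄⁻) > chloride (Cl⁻) > nitrate (NO₃⁻)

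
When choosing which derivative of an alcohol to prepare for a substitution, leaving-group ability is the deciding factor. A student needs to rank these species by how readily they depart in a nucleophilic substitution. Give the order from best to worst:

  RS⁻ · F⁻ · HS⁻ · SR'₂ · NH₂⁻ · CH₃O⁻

SR'₂: pKₐ(R'₂SH⁺) ≈ -7
F⁻: pKₐ(HF) ≈ 3.2 — small and strongly basic; the poor halide leaving group
HS⁻: pKₐ(H₂S) ≈ 7
RS⁻: pKₐ(RSH (a thiol)) ≈ 10.5 — moderately basic; rarely leaves without activation
CH₃O⁻: pKₐ(CH₃OH) ≈ 15.5 — strong base; alkoxides do not leave unassisted
NH₂⁻: pKₐ(NH₃) ≈ 38

SR'₂ > F⁻ > HS⁻ > RS⁻ > CH₃O⁻ > NH₂⁻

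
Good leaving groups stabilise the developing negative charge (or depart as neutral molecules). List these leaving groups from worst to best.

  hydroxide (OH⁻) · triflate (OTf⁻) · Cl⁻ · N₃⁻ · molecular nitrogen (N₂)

Rank by basicity of the departing species: weakest base leaves most easily.
molecular nitrogen (N₂): no meaningful conjugate acid; N₂ departs as an exceptionally stable neutral molecule
triflate (OTf⁻): pKₐ(CF₃SO₃H (triflic acid)) ≈ -14
Cl⁻: pKₐ(HCl) ≈ -7
N₃⁻: pKₐ(HN₃) ≈ 4.7
hydroxide (OH⁻): pKₐ(H₂O) ≈ 15.7
Reversing gives the worst-to-best order requested.

hydroxide (OH⁻) < N₃⁻ < Cl⁻ < triflate (OTf⁻) < molecular nitrogen (N₂)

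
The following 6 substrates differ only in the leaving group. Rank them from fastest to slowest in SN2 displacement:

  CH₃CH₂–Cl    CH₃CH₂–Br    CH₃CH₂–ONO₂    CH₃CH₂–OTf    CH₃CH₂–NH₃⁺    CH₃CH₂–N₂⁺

Same R in every case — rank the leaving groups.
Leaving-group ability tracks the stability of the departed species; conjugate-acid pKₐ is the usual yardstick (lower pKₐ → better LG).
CH₃CH₂–N₂⁺ loses N₂: no meaningful conjugate acid; N₂ departs as an exceptionally stable neutral molecule
CH₃CH₂–OTf loses OTf⁻: pKₐ(CF₃SO₃H (triflic acid)) ≈ -14
CH₃CH₂–Br loses Br⁻: pKₐ(HBr) ≈ -9
CH₃CH₂–Cl loses Cl⁻: pKₐ(HCl) ≈ -7
CH₃CH₂–ONO₂ loses NO₃⁻: pKₐ(HNO₃) ≈ -1.3
CH₃CH₂–NH₃⁺ loses NH₃: pKₐ(NH₄⁺) ≈ 9.2

CH₃CH₂–N₂⁺ > CH₃CH₂–OTf > CH₃CH₂–Br > CH₃CH₂–Cl > CH₃CH₂–ONO₂ > CH₃CH₂–NH₃⁺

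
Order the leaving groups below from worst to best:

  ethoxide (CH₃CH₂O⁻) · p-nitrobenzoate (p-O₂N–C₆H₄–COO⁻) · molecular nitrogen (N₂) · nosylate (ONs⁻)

ethoxide (CH₃CH₂O⁻) < p-nitrobenzoate (p-O₂N–C₆H₄–COO⁻) < nosylate (ONs⁻) < molecular nitrogen (N₂)

Leaving-group ability tracks the stability of the departed species; conjugate-acid pKₐ is the usual yardstick (lower pKₐ → better LG).
molecular nitrogen (N₂): no meaningful conjugate acid; N₂ departs as an exceptionally stable neutral molecule
nosylate (ONs⁻): pKₐ(p-O₂NC₆H₄SO₃H) ≈ -3.5 — p-nitro group further stabilises the sulfonate
p-nitrobenzoate (p-O₂N–C₆H₄–COO⁻): pKₐ(p-nitrobenzoic acid) ≈ 3.4
ethoxide (CH₃CH₂O⁻): pKₐ(CH₃CH₂OH) ≈ 16 — strong base; alkoxides do not leave unassisted
The question asks for worst first, so the sequence is read in increasing leaving-group ability.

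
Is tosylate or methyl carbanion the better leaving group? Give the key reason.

tosylate is the better leaving group.
pKₐ(p-CH₃C₆H₄SO₃H (TsOH)) ≈ -2.8 versus pKₐ(CH₄) ≈ 48: tosylate is the much weaker base.
Resonance-delocalised arenesulfonate.

tosylate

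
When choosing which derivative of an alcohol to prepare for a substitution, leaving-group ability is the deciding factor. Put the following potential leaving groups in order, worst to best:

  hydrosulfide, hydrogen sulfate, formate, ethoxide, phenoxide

ethoxide < phenoxide < hydrosulfide < formate < hydrogen sulfate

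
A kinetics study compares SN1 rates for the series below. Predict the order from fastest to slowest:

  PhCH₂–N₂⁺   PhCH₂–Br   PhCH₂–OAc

PhCH₂–N₂⁺ > PhCH₂–Br > PhCH₂–OAc

Same R in every case — rank the leaving groups.
A good leaving group is a weak base: the lower the pKₐ of its conjugate acid, the more readily it departs.
PhCH₂–N₂⁺ loses N₂: no meaningful conjugate acid; N₂ departs as an exceptionally stable neutral molecule
PhCH₂–Br loses Br⁻: pKₐ(HBr) ≈ -9
PhCH₂–OAc loses AcO⁻: pKₐ(CH₃COOH) ≈ 4.8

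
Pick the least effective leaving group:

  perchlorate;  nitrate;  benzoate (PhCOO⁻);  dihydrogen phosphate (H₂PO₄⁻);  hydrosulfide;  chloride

hydrosulfide

perchlorate: pKₐ(HClO₄) ≈ -10
chloride: pKₐ(HCl) ≈ -7
nitrate: pKₐ(HNO₃) ≈ -1.3
dihydrogen phosphate (H₂PO₄⁻): pKₐ(H₃PO₄) ≈ 2.1
benzoate (PhCOO⁻): pKₐ(C₆H₅COOH) ≈ 4.2
hydrosulfide: pKₐ(H₂S) ≈ 7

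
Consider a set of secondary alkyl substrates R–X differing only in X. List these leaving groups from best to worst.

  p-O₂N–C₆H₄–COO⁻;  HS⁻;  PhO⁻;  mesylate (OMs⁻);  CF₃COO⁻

mesylate (OMs⁻) > CF₃COO⁻ > p-O₂N–C₆H₄–COO⁻ > HS⁻ > PhO⁻

Leaving-group ability tracks the stability of the departed species; conjugate-acid pKₐ is the usual yardstick (lower pKₐ → better LG).
mesylate (OMs⁻): pKₐ(CH₃SO₃H (MsOH)) ≈ -1.9
CF₃COO⁻: pKₐ(CF₃COOH) ≈ 0.2
p-O₂N–C₆H₄–COO⁻: pKₐ(p-nitrobenzoic acid) ≈ 3.4
HS⁻: pKₐ(H₂S) ≈ 7
PhO⁻: pKₐ(C₆H₅OH (phenol)) ≈ 10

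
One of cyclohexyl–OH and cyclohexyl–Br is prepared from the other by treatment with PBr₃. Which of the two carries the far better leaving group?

cyclohexyl–Br

From cyclohexyl–OH the departing group would be OH⁻ (pKₐ(H₂O) ≈ 15.7). Strong base; essentially never leaves without prior activation.
From cyclohexyl–Br the leaving group is Br⁻ (pKₐ(HBr) ≈ -9). Weak base; good leaving group.
Treatment with PBr₃ works by replacing the hydroxyl with bromide, making cyclohexyl–Br enormously more reactive.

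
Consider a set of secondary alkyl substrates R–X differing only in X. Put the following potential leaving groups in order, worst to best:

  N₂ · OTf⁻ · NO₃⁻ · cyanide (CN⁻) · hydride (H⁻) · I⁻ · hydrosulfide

Rank by basicity of the departing species: weakest base leaves most easily.
N₂: no meaningful conjugate acid; N₂ departs as an exceptionally stable neutral molecule
OTf⁻: pKₐ(CF₃SO₃H (triflic acid)) ≈ -14
I⁻: pKₐ(HI) ≈ -10 — large, highly polarisable; very weak base
NO₃⁻: pKₐ(HNO₃) ≈ -1.3 — resonance-delocalised over three oxygens
hydrosulfide: pKₐ(H₂S) ≈ 7
cyanide (CN⁻): pKₐ(HCN) ≈ 9.2 — sp carbon stabilises the charge somewhat, but still a poor LG
hydride (H⁻): pKₐ(H₂) ≈ 36
Reversing gives the worst-to-best order requested.

hydride (H⁻) < cyanide (CN⁻) < hydrosulfide < NO₃⁻ < I⁻ < OTf⁻ < N₂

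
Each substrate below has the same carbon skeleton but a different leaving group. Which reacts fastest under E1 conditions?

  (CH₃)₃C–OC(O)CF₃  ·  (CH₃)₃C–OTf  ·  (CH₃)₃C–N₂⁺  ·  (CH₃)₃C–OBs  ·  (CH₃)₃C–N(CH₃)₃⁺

With the same alkyl group throughout, only the leaving group differentiates the rates.
Leaving-group ability tracks the stability of the departed species; conjugate-acid pKₐ is the usual yardstick (lower pKₐ → better LG).
(CH₃)₃C–N₂⁺ loses N₂: no meaningful conjugate acid; N₂ departs as an exceptionally stable neutral molecule
(CH₃)₃C–OTf loses OTf⁻: pKₐ(CF₃SO₃H (triflic acid)) ≈ -14
(CH₃)₃C–OBs loses OBs⁻: pKₐ(p-BrC₆H₄SO₃H) ≈ -2.8
(CH₃)₃C–OC(O)CF₃ loses CF₃COO⁻: pKₐ(CF₃COOH) ≈ 0.2
(CH₃)₃C–N(CH₃)₃⁺ loses NR'₃: pKₐ(R'₃NH⁺) ≈ 10.7

(CH₃)₃C–N₂⁺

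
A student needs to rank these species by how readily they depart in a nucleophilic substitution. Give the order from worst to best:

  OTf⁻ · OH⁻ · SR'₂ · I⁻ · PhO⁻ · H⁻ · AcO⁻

H⁻ < OH⁻ < PhO⁻ < AcO⁻ < SR'₂ < I⁻ < OTf⁻

OTf⁻: pKₐ(CF₃SO₃H (triflic acid)) ≈ -14
I⁻: pKₐ(HI) ≈ -10 — large, highly polarisable; very weak base
SR'₂: pKₐ(R'₂SH⁺) ≈ -7 — neutral; leaves from a sulfonium salt (R–SR'₂⁺)
AcO⁻: pKₐ(CH₃COOH) ≈ 4.8
PhO⁻: pKₐ(C₆H₅OH (phenol)) ≈ 10 — resonance into the ring helps, but still a poor LG
OH⁻: pKₐ(H₂O) ≈ 15.7
H⁻: pKₐ(H₂) ≈ 36 — extremely strong base; leaves only in special hydride-transfer contexts
Listed from poorest to best leaving group as asked.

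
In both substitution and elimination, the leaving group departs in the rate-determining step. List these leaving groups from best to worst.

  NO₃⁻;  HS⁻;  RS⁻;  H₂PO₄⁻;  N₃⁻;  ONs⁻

ONs⁻: pKₐ(p-O₂NC₆H₄SO₃H) ≈ -3.5 — p-nitro group further stabilises the sulfonate
NO₃⁻: pKₐ(HNO₃) ≈ -1.3
H₂PO₄⁻: pKₐ(H₃PO₄) ≈ 2.1
N₃⁻: pKₐ(HN₃) ≈ 4.7 — linear, resonance-stabilised
HS⁻: pKₐ(H₂S) ≈ 7
RS⁻: pKₐ(RSH (a thiol)) ≈ 10.5

ONs⁻ > NO₃⁻ > H₂PO₄⁻ > N₃⁻ > HS⁻ > RS⁻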